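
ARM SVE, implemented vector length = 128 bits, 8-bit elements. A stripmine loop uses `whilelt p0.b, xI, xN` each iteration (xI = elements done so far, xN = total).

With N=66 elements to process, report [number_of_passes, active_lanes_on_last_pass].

[iterations, last_vl] = [5, 2]

128-bit reg / 8-bit elem → 16 lanes
N=66: ⌈66/16⌉ = 5 iters; last vl = 66 − 4×16 = 2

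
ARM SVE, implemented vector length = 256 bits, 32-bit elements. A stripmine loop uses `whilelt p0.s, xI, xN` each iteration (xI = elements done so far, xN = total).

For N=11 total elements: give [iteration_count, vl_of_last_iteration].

256-bit reg / 32-bit elem → 8 lanes
11 elements at 8/iter → 2 passes, remainder 3 on the last

[iterations, last_vl] = [2, 3]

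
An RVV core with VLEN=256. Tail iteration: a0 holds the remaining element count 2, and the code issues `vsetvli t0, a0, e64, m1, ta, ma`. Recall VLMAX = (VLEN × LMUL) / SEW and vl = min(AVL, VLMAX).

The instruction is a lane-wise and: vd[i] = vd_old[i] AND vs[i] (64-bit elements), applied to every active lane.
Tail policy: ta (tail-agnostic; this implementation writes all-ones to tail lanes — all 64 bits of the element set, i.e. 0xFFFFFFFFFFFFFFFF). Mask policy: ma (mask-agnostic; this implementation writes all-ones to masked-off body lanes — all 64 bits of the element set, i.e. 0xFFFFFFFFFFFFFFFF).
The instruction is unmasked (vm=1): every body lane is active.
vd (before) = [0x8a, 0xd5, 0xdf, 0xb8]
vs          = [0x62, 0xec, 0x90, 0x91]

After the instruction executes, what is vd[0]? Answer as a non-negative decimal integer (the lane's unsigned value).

VLMAX = VLEN×LMUL/SEW = 256×1/64 = 4
vl = min(AVL, VLMAX) = min(2, 4) = 2
  i=0: and(0x8a,0x62) → 2
  i=1: and(0xd5,0xec) → 196
  i=2: tail/ones → 18446744073709551615
  i=3: tail/ones → 18446744073709551615

vd[0] = 2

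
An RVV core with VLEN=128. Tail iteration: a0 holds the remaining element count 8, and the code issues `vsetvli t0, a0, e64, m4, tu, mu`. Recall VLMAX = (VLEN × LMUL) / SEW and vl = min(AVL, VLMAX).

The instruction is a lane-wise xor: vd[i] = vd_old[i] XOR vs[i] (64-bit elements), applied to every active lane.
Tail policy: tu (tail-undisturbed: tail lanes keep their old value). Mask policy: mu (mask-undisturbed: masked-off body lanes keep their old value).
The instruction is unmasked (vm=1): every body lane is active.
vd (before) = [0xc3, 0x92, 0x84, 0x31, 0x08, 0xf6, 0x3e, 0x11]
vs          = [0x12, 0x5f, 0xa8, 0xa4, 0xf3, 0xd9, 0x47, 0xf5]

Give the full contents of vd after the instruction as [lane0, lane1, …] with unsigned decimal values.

vd = [209, 205, 44, 149, 251, 47, 121, 228]

VLMAX = (128 × 4) / 64 = 8 lanes
AVL=8 ≤ VLMAX=8, so vl = 8
lane  0: xor(0xc3,0x12) ⇒ 0xd1
lane  1: xor(0x92,0x5f) ⇒ 0xcd
lane  2: xor(0x84,0xa8) ⇒ 0x2c
lane  3: xor(0x31,0xa4) ⇒ 0x95
lane  4: xor(0x08,0xf3) ⇒ 0xfb
lane  5: xor(0xf6,0xd9) ⇒ 0x2f
lane  6: xor(0x3e,0x47) ⇒ 0x79
lane  7: xor(0x11,0xf5) ⇒ 0xe4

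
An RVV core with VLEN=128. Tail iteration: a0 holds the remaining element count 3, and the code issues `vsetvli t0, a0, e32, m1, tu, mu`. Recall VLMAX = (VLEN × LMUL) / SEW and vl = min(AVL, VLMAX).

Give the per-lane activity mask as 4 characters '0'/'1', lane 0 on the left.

VLMAX = (128 × 1) / 32 = 4 lanes
AVL=3 ≤ VLMAX=4, so vl = 3
bits (lane 0 leftmost): 1110

predicate = 1110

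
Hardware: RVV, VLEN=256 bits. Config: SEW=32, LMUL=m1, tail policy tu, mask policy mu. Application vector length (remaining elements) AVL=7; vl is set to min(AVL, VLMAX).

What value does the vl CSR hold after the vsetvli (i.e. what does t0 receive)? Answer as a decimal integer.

vl = 7

VLMAX = (256 × 1) / 32 = 8 lanes
AVL=7 ≤ VLMAX=8, so vl = 7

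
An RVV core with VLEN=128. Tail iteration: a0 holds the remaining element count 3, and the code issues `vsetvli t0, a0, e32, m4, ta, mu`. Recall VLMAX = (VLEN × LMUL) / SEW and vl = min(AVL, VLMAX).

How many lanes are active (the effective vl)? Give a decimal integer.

VLMAX = (128 × 4) / 32 = 16 lanes
vl ← min(3, 16) = 3

vl = 3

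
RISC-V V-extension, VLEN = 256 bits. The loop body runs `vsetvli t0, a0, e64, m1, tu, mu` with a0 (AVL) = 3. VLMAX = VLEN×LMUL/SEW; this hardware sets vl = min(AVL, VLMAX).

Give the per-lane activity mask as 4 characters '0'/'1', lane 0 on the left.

predicate = 1110

lanes per group: 256·1/64 = 4
vl ← min(3, 4) = 3
bits (lane 0 leftmost): 1110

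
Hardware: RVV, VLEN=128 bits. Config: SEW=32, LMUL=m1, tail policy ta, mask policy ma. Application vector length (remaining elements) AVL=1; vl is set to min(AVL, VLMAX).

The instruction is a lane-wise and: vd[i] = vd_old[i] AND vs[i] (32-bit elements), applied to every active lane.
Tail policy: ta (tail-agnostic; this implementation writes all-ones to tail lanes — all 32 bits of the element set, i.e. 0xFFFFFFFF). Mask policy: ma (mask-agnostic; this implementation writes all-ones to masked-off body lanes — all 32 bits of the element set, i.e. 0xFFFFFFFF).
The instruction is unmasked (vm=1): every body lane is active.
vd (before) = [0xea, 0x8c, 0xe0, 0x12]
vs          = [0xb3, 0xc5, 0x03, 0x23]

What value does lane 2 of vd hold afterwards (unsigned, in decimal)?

vd[2] = 4294967295

lanes per group: 128·1/32 = 4
vl ← min(1, 4) = 1
vd[0] and(0xea,0xb3) -> 0xa2
vd[1] tail/ones -> 0xffffffff
vd[2] tail/ones -> 0xffffffff
vd[3] tail/ones -> 0xffffffff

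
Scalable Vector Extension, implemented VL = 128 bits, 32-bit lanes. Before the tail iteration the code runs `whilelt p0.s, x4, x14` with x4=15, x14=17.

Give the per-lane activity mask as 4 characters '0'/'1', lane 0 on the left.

128-bit reg / 32-bit elem → 4 lanes
p0[j] = (15+j < 17); true for j=0..1 → 2 lanes set
bits (lane 0 leftmost): 1100

predicate = 1100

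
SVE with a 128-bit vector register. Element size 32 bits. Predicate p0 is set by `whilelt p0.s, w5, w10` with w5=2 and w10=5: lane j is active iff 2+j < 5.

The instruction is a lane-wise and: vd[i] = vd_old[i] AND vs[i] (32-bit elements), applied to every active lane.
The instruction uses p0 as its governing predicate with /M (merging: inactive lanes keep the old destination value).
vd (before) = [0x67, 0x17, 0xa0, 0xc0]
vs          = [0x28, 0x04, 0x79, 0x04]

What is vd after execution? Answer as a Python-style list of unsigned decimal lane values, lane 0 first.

vd = [32, 4, 32, 192]

lane count: 128 div 32 = 4
active while 2+j < 5, i.e. j ∈ [0,3) capped at 4 ⇒ 3
  i=0: and(0x67,0x28) → 32
  i=1: and(0x17,0x04) → 4
  i=2: and(0xa0,0x79) → 32
  i=3: tail/keep → 192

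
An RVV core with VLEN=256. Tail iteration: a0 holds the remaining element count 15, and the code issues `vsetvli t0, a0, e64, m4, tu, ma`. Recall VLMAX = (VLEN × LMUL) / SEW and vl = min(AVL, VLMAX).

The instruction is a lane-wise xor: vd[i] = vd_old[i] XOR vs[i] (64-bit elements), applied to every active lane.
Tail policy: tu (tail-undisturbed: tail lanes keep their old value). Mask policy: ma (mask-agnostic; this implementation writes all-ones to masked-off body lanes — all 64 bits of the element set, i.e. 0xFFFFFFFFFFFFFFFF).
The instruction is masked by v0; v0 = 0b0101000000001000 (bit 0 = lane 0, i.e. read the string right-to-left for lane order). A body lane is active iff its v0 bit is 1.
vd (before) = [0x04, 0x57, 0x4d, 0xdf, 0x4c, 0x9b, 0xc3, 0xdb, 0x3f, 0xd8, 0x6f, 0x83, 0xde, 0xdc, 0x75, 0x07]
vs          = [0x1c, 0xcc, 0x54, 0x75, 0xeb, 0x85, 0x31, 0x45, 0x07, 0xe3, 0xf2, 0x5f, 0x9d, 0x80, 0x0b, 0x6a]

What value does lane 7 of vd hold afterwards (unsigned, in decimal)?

vd[7] = 18446744073709551615

lanes per group: 256·4/64 = 16
AVL=15 ≤ VLMAX=16, so vl = 15
  i=0: mask-off/ones → 18446744073709551615
  i=1: mask-off/ones → 18446744073709551615
  i=2: mask-off/ones → 18446744073709551615
  i=3: xor(0xdf,0x75) → 170
  i=4: mask-off/ones → 18446744073709551615
  i=5: mask-off/ones → 18446744073709551615
  i=6: mask-off/ones → 18446744073709551615
  i=7: mask-off/ones → 18446744073709551615
  i=8: mask-off/ones → 18446744073709551615
  i=9: mask-off/ones → 18446744073709551615
  i=10: mask-off/ones → 18446744073709551615
  i=11: mask-off/ones → 18446744073709551615
  i=12: xor(0xde,0x9d) → 67
  i=13: mask-off/ones → 18446744073709551615
  i=14: xor(0x75,0x0b) → 126
  i=15: tail/keep → 7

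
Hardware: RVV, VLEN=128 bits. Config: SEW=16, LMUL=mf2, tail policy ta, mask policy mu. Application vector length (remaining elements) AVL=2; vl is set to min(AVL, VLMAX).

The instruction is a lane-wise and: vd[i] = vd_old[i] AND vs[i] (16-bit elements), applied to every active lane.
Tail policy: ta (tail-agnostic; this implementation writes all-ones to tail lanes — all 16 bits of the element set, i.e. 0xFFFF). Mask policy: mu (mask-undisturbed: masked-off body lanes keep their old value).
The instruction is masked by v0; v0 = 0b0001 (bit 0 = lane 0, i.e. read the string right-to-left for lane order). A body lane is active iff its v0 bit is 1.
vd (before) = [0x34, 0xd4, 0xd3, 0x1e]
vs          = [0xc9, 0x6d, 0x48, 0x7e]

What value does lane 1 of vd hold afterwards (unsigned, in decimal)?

lanes per group: 128·1/2/16 = 4
vl ← min(2, 4) = 2
[0] and(0x34,0xc9) = 0x00
[1] mask-off/keep = 0xd4
[2] tail/ones = 0xffff
[3] tail/ones = 0xffff

vd[1] = 212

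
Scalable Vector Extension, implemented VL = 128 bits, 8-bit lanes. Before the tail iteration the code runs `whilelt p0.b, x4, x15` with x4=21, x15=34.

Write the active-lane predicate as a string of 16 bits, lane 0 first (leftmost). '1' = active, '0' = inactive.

predicate = 1111111111111000

register lanes = 128/8 = 16
p0[j] = (21+j < 34); true for j=0..12 → 13 lanes set
bits (lane 0 leftmost): 1111111111111000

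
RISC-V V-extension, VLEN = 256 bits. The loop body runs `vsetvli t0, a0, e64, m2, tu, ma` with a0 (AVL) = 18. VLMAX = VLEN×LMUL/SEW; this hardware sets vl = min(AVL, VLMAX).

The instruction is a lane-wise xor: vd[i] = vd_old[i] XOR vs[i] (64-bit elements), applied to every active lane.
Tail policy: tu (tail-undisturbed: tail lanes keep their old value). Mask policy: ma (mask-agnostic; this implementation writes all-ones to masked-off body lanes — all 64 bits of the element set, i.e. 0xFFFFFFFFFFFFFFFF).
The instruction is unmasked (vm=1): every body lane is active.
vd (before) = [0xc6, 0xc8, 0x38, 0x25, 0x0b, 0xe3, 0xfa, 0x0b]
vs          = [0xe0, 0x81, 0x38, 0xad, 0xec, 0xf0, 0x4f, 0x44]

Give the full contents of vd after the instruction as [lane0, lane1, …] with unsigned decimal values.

VLMAX = (256 × 2) / 64 = 8 lanes
AVL=18 > VLMAX=8, so vl = 8
lane  0: xor(0xc6,0xe0) ⇒ 0x26
lane  1: xor(0xc8,0x81) ⇒ 0x49
lane  2: xor(0x38,0x38) ⇒ 0x00
lane  3: xor(0x25,0xad) ⇒ 0x88
lane  4: xor(0x0b,0xec) ⇒ 0xe7
lane  5: xor(0xe3,0xf0) ⇒ 0x13
lane  6: xor(0xfa,0x4f) ⇒ 0xb5
lane  7: xor(0x0b,0x44) ⇒ 0x4f

vd = [38, 73, 0, 136, 231, 19, 181, 79]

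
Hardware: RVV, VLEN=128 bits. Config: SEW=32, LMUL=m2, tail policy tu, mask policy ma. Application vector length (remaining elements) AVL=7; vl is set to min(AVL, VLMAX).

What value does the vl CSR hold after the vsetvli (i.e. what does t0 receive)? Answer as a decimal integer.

lanes per group: 128·2/32 = 8
vl = min(AVL, VLMAX) = min(7, 8) = 7

vl = 7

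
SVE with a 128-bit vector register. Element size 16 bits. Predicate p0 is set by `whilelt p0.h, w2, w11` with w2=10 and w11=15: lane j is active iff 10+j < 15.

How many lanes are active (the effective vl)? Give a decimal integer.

vl = 5

128-bit reg / 16-bit elem → 8 lanes
whilelt: lane j active iff 10+j < 15 → j < 5 → 5 active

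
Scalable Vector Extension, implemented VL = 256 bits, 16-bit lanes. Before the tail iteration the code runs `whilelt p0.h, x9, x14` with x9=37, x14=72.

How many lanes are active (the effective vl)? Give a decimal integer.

vl = 16

lane count: 256 div 16 = 16
active while 37+j < 72, i.e. j ∈ [0,35) capped at 16 ⇒ 16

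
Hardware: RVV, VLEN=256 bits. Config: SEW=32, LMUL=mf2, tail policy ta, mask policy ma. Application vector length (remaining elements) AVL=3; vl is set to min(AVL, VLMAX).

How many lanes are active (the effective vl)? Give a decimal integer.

VLMAX = VLEN×LMUL/SEW = 256×1/2/32 = 4
AVL=3 ≤ VLMAX=4, so vl = 3

vl = 3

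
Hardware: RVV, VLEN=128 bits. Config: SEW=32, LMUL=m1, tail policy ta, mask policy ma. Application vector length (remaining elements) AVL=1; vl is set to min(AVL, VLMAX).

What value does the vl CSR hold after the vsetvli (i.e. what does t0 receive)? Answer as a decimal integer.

vl = 1

VLMAX = VLEN×LMUL/SEW = 128×1/32 = 4
vl ← min(1, 4) = 1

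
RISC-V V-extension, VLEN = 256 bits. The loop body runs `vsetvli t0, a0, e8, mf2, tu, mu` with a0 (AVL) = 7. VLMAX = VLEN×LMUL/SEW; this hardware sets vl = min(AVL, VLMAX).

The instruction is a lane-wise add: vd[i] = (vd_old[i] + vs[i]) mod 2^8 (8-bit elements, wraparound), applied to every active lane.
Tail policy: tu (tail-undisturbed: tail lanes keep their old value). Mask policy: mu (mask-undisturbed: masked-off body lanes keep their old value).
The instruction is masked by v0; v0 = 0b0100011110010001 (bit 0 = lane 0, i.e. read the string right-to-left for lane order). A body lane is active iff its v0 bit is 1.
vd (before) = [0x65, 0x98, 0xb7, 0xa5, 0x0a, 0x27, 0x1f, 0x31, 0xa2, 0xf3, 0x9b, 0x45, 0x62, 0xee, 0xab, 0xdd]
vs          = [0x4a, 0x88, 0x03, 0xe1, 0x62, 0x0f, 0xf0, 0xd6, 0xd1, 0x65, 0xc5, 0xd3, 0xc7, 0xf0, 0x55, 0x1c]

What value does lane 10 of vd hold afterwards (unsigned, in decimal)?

vd[10] = 155

VLMAX = (256 × 1/2) / 8 = 16 lanes
AVL=7 ≤ VLMAX=16, so vl = 7
vd[0] add(0x65,0x4a) -> 0xaf
vd[1] mask-off/keep -> 0x98
vd[2] mask-off/keep -> 0xb7
vd[3] mask-off/keep -> 0xa5
vd[4] add(0x0a,0x62) -> 0x6c
vd[5] mask-off/keep -> 0x27
vd[6] mask-off/keep -> 0x1f
vd[7] tail/keep -> 0x31
vd[8] tail/keep -> 0xa2
vd[9] tail/keep -> 0xf3
vd[10] tail/keep -> 0x9b
vd[11] tail/keep -> 0x45
vd[12] tail/keep -> 0x62
vd[13] tail/keep -> 0xee
vd[14] tail/keep -> 0xab
vd[15] tail/keep -> 0xdd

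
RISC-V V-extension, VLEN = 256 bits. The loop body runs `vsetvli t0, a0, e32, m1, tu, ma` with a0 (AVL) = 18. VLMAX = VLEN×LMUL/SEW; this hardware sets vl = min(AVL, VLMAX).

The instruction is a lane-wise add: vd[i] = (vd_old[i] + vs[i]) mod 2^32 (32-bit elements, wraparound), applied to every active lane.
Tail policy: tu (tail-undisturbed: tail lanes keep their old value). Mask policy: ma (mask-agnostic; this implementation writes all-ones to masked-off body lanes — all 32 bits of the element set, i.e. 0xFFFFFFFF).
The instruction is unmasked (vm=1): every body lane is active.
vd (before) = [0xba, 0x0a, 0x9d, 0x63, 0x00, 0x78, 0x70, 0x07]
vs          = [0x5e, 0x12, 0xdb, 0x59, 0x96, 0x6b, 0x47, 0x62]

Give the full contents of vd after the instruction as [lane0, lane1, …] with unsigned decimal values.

VLMAX = (256 × 1) / 32 = 8 lanes
vl = min(AVL, VLMAX) = min(18, 8) = 8
vd[0] add(0xba,0x5e) -> 0x118
vd[1] add(0x0a,0x12) -> 0x1c
vd[2] add(0x9d,0xdb) -> 0x178
vd[3] add(0x63,0x59) -> 0xbc
vd[4] add(0x00,0x96) -> 0x96
vd[5] add(0x78,0x6b) -> 0xe3
vd[6] add(0x70,0x47) -> 0xb7
vd[7] add(0x07,0x62) -> 0x69

vd = [280, 28, 376, 188, 150, 227, 183, 105]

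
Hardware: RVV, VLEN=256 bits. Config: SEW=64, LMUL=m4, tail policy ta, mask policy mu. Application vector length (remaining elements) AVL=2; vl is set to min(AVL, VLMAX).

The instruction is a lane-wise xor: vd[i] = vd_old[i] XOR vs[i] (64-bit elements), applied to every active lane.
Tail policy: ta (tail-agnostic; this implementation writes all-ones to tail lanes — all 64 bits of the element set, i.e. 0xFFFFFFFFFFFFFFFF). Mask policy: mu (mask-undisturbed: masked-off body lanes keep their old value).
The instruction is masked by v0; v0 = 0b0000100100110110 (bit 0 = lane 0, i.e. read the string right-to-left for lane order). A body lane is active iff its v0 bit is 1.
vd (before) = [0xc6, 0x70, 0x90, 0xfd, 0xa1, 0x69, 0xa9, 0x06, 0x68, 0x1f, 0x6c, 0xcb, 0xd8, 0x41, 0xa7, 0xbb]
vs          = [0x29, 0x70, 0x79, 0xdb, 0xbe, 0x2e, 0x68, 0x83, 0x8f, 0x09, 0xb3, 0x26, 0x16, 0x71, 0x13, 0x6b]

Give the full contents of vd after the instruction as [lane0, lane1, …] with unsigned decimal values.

VLMAX = VLEN×LMUL/SEW = 256×4/64 = 16
vl = min(AVL, VLMAX) = min(2, 16) = 2
  i=0: mask-off/keep → 198
  i=1: xor(0x70,0x70) → 0
  i=2: tail/ones → 18446744073709551615
  i=3: tail/ones → 18446744073709551615
  i=4: tail/ones → 18446744073709551615
  i=5: tail/ones → 18446744073709551615
  i=6: tail/ones → 18446744073709551615
  i=7: tail/ones → 18446744073709551615
  i=8: tail/ones → 18446744073709551615
  i=9: tail/ones → 18446744073709551615
  i=10: tail/ones → 18446744073709551615
  i=11: tail/ones → 18446744073709551615
  i=12: tail/ones → 18446744073709551615
  i=13: tail/ones → 18446744073709551615
  i=14: tail/ones → 18446744073709551615
  i=15: tail/ones → 18446744073709551615

vd = [198, 0, 18446744073709551615, 18446744073709551615, 18446744073709551615, 18446744073709551615, 18446744073709551615, 18446744073709551615, 18446744073709551615, 18446744073709551615, 18446744073709551615, 18446744073709551615, 18446744073709551615, 18446744073709551615, 18446744073709551615, 18446744073709551615]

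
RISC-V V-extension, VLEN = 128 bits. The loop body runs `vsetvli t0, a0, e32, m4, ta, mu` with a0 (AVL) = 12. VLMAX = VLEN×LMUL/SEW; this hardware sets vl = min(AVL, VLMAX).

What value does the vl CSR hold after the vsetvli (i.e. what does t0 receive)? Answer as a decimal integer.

vl = 12

VLMAX = VLEN×LMUL/SEW = 128×4/32 = 16
vl = min(AVL, VLMAX) = min(12, 16) = 12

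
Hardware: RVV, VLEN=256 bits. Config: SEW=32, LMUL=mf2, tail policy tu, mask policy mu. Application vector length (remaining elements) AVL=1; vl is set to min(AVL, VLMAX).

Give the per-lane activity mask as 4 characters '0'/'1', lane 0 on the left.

VLMAX = (256 × 1/2) / 32 = 4 lanes
AVL=1 ≤ VLMAX=4, so vl = 1
bits (lane 0 leftmost): 1000

predicate = 1000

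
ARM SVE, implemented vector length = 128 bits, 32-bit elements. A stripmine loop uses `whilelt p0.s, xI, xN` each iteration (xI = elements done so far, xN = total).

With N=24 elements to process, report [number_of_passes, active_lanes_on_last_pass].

register lanes = 128/32 = 4
iterations = ceil(24/4) = 6; final-pass vl = 4

[iterations, last_vl] = [6, 4]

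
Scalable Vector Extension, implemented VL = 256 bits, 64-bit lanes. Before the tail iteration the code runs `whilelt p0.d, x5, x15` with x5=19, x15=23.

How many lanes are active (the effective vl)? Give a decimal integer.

lane count: 256 div 64 = 4
active while 19+j < 23, i.e. j ∈ [0,4) capped at 4 ⇒ 4

vl = 4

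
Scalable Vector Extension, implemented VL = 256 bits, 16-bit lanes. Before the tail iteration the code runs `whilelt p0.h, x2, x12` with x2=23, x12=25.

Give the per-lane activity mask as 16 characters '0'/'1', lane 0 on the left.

lane count: 256 div 16 = 16
active while 23+j < 25, i.e. j ∈ [0,2) capped at 16 ⇒ 2
bits (lane 0 leftmost): 1100000000000000

predicate = 1100000000000000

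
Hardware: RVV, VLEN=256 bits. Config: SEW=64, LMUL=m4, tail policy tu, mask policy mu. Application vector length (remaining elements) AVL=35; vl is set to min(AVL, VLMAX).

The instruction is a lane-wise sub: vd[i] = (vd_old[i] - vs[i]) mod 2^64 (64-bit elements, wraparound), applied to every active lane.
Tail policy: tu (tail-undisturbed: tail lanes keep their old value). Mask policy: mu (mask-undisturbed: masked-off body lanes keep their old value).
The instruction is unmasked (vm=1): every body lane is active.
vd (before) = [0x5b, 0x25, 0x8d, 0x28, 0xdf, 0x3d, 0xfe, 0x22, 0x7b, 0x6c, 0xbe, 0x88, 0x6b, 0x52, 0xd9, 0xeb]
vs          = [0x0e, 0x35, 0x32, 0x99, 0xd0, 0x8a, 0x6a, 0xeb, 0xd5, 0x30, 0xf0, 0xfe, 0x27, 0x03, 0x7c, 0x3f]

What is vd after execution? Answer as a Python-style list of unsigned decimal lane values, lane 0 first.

vd = [77, 18446744073709551600, 91, 18446744073709551503, 15, 18446744073709551539, 148, 18446744073709551415, 18446744073709551526, 60, 18446744073709551566, 18446744073709551498, 68, 79, 93, 172]

VLMAX = VLEN×LMUL/SEW = 256×4/64 = 16
vl ← min(35, 16) = 16
vd[0] sub(0x5b,0x0e) -> 0x4d
vd[1] sub(0x25,0x35) -> 0xfffffffffffffff0
vd[2] sub(0x8d,0x32) -> 0x5b
vd[3] sub(0x28,0x99) -> 0xffffffffffffff8f
vd[4] sub(0xdf,0xd0) -> 0x0f
vd[5] sub(0x3d,0x8a) -> 0xffffffffffffffb3
vd[6] sub(0xfe,0x6a) -> 0x94
vd[7] sub(0x22,0xeb) -> 0xffffffffffffff37
vd[8] sub(0x7b,0xd5) -> 0xffffffffffffffa6
vd[9] sub(0x6c,0x30) -> 0x3c
vd[10] sub(0xbe,0xf0) -> 0xffffffffffffffce
vd[11] sub(0x88,0xfe) -> 0xffffffffffffff8a
vd[12] sub(0x6b,0x27) -> 0x44
vd[13] sub(0x52,0x03) -> 0x4f
vd[14] sub(0xd9,0x7c) -> 0x5d
vd[15] sub(0xeb,0x3f) -> 0xac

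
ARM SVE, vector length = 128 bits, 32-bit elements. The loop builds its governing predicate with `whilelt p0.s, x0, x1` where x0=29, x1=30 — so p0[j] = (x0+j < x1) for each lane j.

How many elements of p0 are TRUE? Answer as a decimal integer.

vl = 1

lane count: 128 div 32 = 4
active while 29+j < 30, i.e. j ∈ [0,1) capped at 4 ⇒ 1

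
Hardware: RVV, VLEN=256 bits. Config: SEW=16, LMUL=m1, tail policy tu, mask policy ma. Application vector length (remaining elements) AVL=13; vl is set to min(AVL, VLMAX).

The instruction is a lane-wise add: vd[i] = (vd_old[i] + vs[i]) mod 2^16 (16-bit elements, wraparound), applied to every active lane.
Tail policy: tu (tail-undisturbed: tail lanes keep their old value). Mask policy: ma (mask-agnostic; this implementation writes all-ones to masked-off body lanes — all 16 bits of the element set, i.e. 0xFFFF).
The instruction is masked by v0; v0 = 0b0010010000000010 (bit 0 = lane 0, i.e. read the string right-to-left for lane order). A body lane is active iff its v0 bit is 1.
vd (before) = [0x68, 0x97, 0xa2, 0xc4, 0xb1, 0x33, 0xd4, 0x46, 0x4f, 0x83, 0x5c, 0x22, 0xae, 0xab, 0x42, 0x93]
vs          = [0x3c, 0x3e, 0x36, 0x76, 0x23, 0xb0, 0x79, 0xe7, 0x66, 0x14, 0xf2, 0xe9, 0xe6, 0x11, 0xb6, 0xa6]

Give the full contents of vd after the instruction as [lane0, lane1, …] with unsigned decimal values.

vd = [65535, 213, 65535, 65535, 65535, 65535, 65535, 65535, 65535, 65535, 334, 65535, 65535, 171, 66, 147]

VLMAX = (256 × 1) / 16 = 16 lanes
AVL=13 ≤ VLMAX=16, so vl = 13
lane  0: mask-off/ones ⇒ 0xffff
lane  1: add(0x97,0x3e) ⇒ 0xd5
lane  2: mask-off/ones ⇒ 0xffff
lane  3: mask-off/ones ⇒ 0xffff
lane  4: mask-off/ones ⇒ 0xffff
lane  5: mask-off/ones ⇒ 0xffff
lane  6: mask-off/ones ⇒ 0xffff
lane  7: mask-off/ones ⇒ 0xffff
lane  8: mask-off/ones ⇒ 0xffff
lane  9: mask-off/ones ⇒ 0xffff
lane 10: add(0x5c,0xf2) ⇒ 0x14e
lane 11: mask-off/ones ⇒ 0xffff
lane 12: mask-off/ones ⇒ 0xffff
lane 13: tail/keep ⇒ 0xab
lane 14: tail/keep ⇒ 0x42
lane 15: tail/keep ⇒ 0x93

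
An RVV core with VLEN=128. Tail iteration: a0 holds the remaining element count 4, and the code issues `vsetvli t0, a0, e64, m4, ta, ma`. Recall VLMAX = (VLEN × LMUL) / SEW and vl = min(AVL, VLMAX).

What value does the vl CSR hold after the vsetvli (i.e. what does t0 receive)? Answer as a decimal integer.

vl = 4

VLMAX = VLEN×LMUL/SEW = 128×4/64 = 8
AVL=4 ≤ VLMAX=8, so vl = 4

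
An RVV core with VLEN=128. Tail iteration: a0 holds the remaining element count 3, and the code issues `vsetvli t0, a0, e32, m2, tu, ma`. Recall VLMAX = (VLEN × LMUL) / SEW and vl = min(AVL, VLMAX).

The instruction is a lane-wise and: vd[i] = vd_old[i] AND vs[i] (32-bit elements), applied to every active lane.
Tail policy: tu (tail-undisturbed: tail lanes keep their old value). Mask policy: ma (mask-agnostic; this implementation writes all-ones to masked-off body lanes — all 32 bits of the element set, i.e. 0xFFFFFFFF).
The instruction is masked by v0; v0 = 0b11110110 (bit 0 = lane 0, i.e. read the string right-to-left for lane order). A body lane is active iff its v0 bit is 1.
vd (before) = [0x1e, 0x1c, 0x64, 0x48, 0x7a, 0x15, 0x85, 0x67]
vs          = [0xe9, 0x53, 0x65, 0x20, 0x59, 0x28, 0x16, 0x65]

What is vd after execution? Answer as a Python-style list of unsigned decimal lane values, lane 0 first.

vd = [4294967295, 16, 100, 72, 122, 21, 133, 103]

lanes per group: 128·2/32 = 8
vl = min(AVL, VLMAX) = min(3, 8) = 3
[0] mask-off/ones = 0xffffffff
[1] and(0x1c,0x53) = 0x10
[2] and(0x64,0x65) = 0x64
[3] tail/keep = 0x48
[4] tail/keep = 0x7a
[5] tail/keep = 0x15
[6] tail/keep = 0x85
[7] tail/keep = 0x67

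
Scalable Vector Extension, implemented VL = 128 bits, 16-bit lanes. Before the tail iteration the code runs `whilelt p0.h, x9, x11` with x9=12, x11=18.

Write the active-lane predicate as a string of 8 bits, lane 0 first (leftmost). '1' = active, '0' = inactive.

128-bit reg / 16-bit elem → 8 lanes
active while 12+j < 18, i.e. j ∈ [0,6) capped at 8 ⇒ 6
bits (lane 0 leftmost): 11111100

predicate = 11111100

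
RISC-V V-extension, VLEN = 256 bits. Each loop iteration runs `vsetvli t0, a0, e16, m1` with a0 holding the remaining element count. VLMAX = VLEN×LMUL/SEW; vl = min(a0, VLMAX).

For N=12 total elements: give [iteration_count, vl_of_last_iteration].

[iterations, last_vl] = [1, 12]

VLMAX = (256 × 1) / 16 = 16 lanes
12 elements at 16/iter → 1 passes, remainder 12 on the last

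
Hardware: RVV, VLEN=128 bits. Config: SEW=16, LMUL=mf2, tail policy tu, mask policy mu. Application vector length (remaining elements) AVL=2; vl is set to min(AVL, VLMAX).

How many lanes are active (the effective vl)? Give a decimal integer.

VLMAX = (128 × 1/2) / 16 = 4 lanes
vl = min(AVL, VLMAX) = min(2, 4) = 2

vl = 2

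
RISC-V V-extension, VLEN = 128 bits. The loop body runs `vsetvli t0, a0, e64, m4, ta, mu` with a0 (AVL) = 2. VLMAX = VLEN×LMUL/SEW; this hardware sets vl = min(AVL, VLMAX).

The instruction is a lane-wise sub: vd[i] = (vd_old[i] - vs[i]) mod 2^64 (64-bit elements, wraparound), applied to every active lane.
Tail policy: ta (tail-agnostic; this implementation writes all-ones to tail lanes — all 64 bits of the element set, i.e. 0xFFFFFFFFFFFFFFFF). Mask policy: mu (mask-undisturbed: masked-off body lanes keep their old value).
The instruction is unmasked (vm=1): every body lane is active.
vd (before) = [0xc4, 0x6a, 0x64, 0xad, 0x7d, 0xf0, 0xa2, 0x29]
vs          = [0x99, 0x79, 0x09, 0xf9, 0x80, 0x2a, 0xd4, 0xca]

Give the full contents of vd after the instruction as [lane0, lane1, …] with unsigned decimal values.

vd = [43, 18446744073709551601, 18446744073709551615, 18446744073709551615, 18446744073709551615, 18446744073709551615, 18446744073709551615, 18446744073709551615]

VLMAX = (128 × 4) / 64 = 8 lanes
AVL=2 ≤ VLMAX=8, so vl = 2
lane  0: sub(0xc4,0x99) ⇒ 0x2b
lane  1: sub(0x6a,0x79) ⇒ 0xfffffffffffffff1
lane  2: tail/ones ⇒ 0xffffffffffffffff
lane  3: tail/ones ⇒ 0xffffffffffffffff
lane  4: tail/ones ⇒ 0xffffffffffffffff
lane  5: tail/ones ⇒ 0xffffffffffffffff
lane  6: tail/ones ⇒ 0xffffffffffffffff
lane  7: tail/ones ⇒ 0xffffffffffffffff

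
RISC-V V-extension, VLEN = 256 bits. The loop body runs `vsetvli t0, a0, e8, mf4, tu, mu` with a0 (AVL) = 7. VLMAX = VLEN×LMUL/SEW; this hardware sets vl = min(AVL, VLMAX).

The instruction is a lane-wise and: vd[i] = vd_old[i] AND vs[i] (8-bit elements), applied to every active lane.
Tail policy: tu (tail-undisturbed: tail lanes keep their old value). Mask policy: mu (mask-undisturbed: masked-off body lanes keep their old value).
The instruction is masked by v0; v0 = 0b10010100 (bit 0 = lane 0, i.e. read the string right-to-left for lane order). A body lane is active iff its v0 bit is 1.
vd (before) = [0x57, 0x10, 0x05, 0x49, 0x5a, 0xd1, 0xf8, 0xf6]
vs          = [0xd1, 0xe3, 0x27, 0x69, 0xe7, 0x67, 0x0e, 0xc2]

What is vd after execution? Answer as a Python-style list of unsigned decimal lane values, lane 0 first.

lanes per group: 256·1/4/8 = 8
vl = min(AVL, VLMAX) = min(7, 8) = 7
  i=0: mask-off/keep → 87
  i=1: mask-off/keep → 16
  i=2: and(0x05,0x27) → 5
  i=3: mask-off/keep → 73
  i=4: and(0x5a,0xe7) → 66
  i=5: mask-off/keep → 209
  i=6: mask-off/keep → 248
  i=7: tail/keep → 246

vd = [87, 16, 5, 73, 66, 209, 248, 246]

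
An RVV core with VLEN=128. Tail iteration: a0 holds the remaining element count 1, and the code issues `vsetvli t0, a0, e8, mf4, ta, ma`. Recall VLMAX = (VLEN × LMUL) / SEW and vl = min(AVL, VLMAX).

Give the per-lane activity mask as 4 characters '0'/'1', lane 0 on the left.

VLMAX = VLEN×LMUL/SEW = 128×1/4/8 = 4
vl ← min(1, 4) = 1
bits (lane 0 leftmost): 1000

predicate = 1000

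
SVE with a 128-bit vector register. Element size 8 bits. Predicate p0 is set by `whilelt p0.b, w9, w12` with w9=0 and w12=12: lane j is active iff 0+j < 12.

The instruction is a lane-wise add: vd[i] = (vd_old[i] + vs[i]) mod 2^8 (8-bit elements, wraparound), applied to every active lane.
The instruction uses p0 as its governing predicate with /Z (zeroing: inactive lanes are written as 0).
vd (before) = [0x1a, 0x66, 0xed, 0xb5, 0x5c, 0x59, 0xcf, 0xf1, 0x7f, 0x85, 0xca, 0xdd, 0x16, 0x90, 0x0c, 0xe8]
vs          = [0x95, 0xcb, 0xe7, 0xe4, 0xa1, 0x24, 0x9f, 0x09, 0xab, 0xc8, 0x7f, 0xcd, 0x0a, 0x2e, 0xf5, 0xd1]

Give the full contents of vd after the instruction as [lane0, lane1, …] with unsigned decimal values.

vd = [175, 49, 212, 153, 253, 125, 110, 250, 42, 77, 73, 170, 0, 0, 0, 0]

register lanes = 128/8 = 16
active while 0+j < 12, i.e. j ∈ [0,12) capped at 16 ⇒ 12
[0] add(0x1a,0x95) = 0xaf
[1] add(0x66,0xcb) = 0x31
[2] add(0xed,0xe7) = 0xd4
[3] add(0xb5,0xe4) = 0x99
[4] add(0x5c,0xa1) = 0xfd
[5] add(0x59,0x24) = 0x7d
[6] add(0xcf,0x9f) = 0x6e
[7] add(0xf1,0x09) = 0xfa
[8] add(0x7f,0xab) = 0x2a
[9] add(0x85,0xc8) = 0x4d
[10] add(0xca,0x7f) = 0x49
[11] add(0xdd,0xcd) = 0xaa
[12] tail/zero = 0x00
[13] tail/zero = 0x00
[14] tail/zero = 0x00
[15] tail/zero = 0x00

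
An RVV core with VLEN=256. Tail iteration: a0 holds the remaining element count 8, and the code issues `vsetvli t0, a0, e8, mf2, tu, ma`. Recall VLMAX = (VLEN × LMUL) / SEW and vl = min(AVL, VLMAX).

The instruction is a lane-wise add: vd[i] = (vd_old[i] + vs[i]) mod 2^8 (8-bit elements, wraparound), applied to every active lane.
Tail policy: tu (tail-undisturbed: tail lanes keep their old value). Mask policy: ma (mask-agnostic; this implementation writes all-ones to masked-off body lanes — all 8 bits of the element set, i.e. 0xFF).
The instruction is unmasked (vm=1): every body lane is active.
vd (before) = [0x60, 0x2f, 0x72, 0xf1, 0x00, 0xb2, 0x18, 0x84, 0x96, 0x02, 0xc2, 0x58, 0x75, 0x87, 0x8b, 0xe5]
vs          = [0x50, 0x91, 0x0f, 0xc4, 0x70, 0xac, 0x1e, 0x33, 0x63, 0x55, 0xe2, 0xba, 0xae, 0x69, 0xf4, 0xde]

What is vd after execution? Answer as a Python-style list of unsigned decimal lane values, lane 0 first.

VLMAX = VLEN×LMUL/SEW = 256×1/2/8 = 16
vl ← min(8, 16) = 8
vd[0] add(0x60,0x50) -> 0xb0
vd[1] add(0x2f,0x91) -> 0xc0
vd[2] add(0x72,0x0f) -> 0x81
vd[3] add(0xf1,0xc4) -> 0xb5
vd[4] add(0x00,0x70) -> 0x70
vd[5] add(0xb2,0xac) -> 0x5e
vd[6] add(0x18,0x1e) -> 0x36
vd[7] add(0x84,0x33) -> 0xb7
vd[8] tail/keep -> 0x96
vd[9] tail/keep -> 0x02
vd[10] tail/keep -> 0xc2
vd[11] tail/keep -> 0x58
vd[12] tail/keep -> 0x75
vd[13] tail/keep -> 0x87
vd[14] tail/keep -> 0x8b
vd[15] tail/keep -> 0xe5

vd = [176, 192, 129, 181, 112, 94, 54, 183, 150, 2, 194, 88, 117, 135, 139, 229]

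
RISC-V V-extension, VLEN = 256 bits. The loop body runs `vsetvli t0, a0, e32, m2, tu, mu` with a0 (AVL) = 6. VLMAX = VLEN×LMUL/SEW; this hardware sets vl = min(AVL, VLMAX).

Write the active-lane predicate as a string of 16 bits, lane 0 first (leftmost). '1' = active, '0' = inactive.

VLMAX = (256 × 2) / 32 = 16 lanes
vl ← min(6, 16) = 6
bits (lane 0 leftmost): 1111110000000000

predicate = 1111110000000000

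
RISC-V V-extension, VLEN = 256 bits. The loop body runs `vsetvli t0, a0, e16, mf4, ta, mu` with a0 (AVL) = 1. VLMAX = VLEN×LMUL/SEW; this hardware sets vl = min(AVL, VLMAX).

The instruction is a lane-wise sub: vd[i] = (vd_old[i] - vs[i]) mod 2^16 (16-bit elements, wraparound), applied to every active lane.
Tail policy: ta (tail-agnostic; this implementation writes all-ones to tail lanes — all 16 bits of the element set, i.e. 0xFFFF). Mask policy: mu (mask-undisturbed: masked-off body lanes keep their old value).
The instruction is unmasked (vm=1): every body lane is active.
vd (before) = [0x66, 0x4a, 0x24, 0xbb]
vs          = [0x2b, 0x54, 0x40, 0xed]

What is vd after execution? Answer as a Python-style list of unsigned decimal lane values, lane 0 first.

vd = [59, 65535, 65535, 65535]

VLMAX = VLEN×LMUL/SEW = 256×1/4/16 = 4
vl ← min(1, 4) = 1
[0] sub(0x66,0x2b) = 0x3b
[1] tail/ones = 0xffff
[2] tail/ones = 0xffff
[3] tail/ones = 0xffff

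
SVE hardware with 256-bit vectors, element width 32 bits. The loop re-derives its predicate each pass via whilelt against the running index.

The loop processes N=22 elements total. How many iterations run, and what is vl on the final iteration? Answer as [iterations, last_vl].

register lanes = 256/32 = 8
N=22: ⌈22/8⌉ = 3 iters; last vl = 22 − 2×8 = 6

[iterations, last_vl] = [3, 6]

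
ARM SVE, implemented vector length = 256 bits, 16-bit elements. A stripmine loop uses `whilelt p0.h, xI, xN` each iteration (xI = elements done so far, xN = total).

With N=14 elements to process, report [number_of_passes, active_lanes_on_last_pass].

register lanes = 256/16 = 16
N=14: ⌈14/16⌉ = 1 iters; last vl = 14 − 0×16 = 14

[iterations, last_vl] = [1, 14]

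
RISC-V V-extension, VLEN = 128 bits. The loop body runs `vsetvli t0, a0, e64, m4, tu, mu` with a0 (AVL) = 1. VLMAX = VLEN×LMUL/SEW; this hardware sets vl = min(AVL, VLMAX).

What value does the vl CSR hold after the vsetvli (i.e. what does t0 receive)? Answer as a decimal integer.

vl = 1

VLMAX = VLEN×LMUL/SEW = 128×4/64 = 8
vl ← min(1, 8) = 1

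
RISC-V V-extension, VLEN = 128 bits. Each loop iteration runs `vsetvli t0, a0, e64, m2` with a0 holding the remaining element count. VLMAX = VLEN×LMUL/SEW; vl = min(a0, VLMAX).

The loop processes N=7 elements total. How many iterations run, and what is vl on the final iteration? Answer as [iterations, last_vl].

[iterations, last_vl] = [2, 3]

lanes per group: 128·2/64 = 4
7 elements at 4/iter → 2 passes, remainder 3 on the last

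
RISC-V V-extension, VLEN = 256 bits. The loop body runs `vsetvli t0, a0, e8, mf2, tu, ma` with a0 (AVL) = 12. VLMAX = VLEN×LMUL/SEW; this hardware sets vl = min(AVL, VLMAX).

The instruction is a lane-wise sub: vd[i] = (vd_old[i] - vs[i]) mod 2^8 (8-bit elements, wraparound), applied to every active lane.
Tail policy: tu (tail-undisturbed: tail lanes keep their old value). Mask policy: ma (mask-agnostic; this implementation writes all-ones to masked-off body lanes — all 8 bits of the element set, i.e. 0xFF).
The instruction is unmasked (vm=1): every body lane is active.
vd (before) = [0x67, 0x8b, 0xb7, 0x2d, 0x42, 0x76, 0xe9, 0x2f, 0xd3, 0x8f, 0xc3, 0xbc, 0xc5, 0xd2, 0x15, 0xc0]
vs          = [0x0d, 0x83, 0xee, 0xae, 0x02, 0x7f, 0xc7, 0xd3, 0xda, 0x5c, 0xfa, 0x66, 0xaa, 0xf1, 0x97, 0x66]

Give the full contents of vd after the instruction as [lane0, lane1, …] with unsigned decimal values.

VLMAX = VLEN×LMUL/SEW = 256×1/2/8 = 16
AVL=12 ≤ VLMAX=16, so vl = 12
vd[0] sub(0x67,0x0d) -> 0x5a
vd[1] sub(0x8b,0x83) -> 0x08
vd[2] sub(0xb7,0xee) -> 0xc9
vd[3] sub(0x2d,0xae) -> 0x7f
vd[4] sub(0x42,0x02) -> 0x40
vd[5] sub(0x76,0x7f) -> 0xf7
vd[6] sub(0xe9,0xc7) -> 0x22
vd[7] sub(0x2f,0xd3) -> 0x5c
vd[8] sub(0xd3,0xda) -> 0xf9
vd[9] sub(0x8f,0x5c) -> 0x33
vd[10] sub(0xc3,0xfa) -> 0xc9
vd[11] sub(0xbc,0x66) -> 0x56
vd[12] tail/keep -> 0xc5
vd[13] tail/keep -> 0xd2
vd[14] tail/keep -> 0x15
vd[15] tail/keep -> 0xc0

vd = [90, 8, 201, 127, 64, 247, 34, 92, 249, 51, 201, 86, 197, 210, 21, 192]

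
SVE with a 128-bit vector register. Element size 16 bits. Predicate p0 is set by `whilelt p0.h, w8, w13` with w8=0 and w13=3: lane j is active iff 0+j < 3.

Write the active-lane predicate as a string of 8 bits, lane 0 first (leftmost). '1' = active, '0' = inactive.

lane count: 128 div 16 = 8
active while 0+j < 3, i.e. j ∈ [0,3) capped at 8 ⇒ 3
bits (lane 0 leftmost): 11100000

predicate = 11100000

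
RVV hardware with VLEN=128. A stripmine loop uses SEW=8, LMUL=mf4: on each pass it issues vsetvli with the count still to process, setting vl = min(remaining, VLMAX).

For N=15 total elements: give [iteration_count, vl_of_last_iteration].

VLMAX = (128 × 1/4) / 8 = 4 lanes
15 elements at 4/iter → 4 passes, remainder 3 on the last

[iterations, last_vl] = [4, 3]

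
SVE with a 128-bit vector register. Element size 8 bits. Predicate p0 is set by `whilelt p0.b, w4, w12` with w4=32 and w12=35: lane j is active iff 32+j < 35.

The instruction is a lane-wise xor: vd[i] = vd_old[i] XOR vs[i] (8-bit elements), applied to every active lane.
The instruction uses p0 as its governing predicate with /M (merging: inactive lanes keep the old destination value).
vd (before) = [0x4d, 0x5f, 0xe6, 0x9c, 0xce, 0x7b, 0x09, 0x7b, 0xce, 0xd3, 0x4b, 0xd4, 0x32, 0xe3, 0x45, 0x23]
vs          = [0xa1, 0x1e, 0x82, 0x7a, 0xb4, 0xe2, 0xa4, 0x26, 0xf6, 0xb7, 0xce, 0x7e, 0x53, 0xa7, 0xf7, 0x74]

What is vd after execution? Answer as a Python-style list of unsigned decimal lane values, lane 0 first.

vd = [236, 65, 100, 156, 206, 123, 9, 123, 206, 211, 75, 212, 50, 227, 69, 35]

lane count: 128 div 8 = 16
whilelt: lane j active iff 32+j < 35 → j < 3 → 3 active
lane  0: xor(0x4d,0xa1) ⇒ 0xec
lane  1: xor(0x5f,0x1e) ⇒ 0x41
lane  2: xor(0xe6,0x82) ⇒ 0x64
lane  3: tail/keep ⇒ 0x9c
lane  4: tail/keep ⇒ 0xce
lane  5: tail/keep ⇒ 0x7b
lane  6: tail/keep ⇒ 0x09
lane  7: tail/keep ⇒ 0x7b
lane  8: tail/keep ⇒ 0xce
lane  9: tail/keep ⇒ 0xd3
lane 10: tail/keep ⇒ 0x4b
lane 11: tail/keep ⇒ 0xd4
lane 12: tail/keep ⇒ 0x32
lane 13: tail/keep ⇒ 0xe3
lane 14: tail/keep ⇒ 0x45
lane 15: tail/keep ⇒ 0x23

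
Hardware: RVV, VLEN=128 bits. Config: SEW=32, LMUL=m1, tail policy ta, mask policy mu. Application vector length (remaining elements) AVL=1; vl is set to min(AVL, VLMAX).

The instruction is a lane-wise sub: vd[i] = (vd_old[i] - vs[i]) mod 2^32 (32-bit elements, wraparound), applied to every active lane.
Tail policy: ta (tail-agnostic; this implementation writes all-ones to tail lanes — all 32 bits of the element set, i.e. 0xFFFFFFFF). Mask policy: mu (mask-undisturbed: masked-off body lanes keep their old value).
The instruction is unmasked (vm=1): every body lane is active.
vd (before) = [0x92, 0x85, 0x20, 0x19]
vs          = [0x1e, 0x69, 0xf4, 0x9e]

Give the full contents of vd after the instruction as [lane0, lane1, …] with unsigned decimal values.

VLMAX = (128 × 1) / 32 = 4 lanes
vl = min(AVL, VLMAX) = min(1, 4) = 1
lane  0: sub(0x92,0x1e) ⇒ 0x74
lane  1: tail/ones ⇒ 0xffffffff
lane  2: tail/ones ⇒ 0xffffffff
lane  3: tail/ones ⇒ 0xffffffff

vd = [116, 4294967295, 4294967295, 4294967295]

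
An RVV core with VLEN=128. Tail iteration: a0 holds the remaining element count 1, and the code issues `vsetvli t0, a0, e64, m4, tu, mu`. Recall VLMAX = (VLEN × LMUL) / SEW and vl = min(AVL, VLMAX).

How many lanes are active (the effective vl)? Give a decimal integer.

lanes per group: 128·4/64 = 8
AVL=1 ≤ VLMAX=8, so vl = 1

vl = 1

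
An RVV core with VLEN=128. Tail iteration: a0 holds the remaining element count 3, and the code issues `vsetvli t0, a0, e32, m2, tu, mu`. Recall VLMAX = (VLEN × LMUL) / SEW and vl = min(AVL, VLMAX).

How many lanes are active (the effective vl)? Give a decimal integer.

vl = 3

lanes per group: 128·2/32 = 8
vl = min(AVL, VLMAX) = min(3, 8) = 3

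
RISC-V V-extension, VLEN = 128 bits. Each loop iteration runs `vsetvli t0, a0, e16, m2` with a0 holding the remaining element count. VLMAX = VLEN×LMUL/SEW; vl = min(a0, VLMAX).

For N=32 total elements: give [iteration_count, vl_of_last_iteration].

VLMAX = VLEN×LMUL/SEW = 128×2/16 = 16
N=32: ⌈32/16⌉ = 2 iters; last vl = 32 − 1×16 = 16

[iterations, last_vl] = [2, 16]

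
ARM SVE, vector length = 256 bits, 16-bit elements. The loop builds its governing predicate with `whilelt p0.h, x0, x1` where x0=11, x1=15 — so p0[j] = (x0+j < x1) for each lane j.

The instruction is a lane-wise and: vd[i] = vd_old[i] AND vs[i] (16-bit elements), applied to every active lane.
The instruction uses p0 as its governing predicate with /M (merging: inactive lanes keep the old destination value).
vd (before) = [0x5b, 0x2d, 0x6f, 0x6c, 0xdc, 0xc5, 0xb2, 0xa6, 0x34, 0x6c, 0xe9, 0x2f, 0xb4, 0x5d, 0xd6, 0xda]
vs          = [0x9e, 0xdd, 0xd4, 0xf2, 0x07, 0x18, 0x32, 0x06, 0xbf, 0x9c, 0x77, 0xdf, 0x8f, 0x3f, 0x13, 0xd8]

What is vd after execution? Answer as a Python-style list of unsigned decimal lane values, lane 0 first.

vd = [26, 13, 68, 96, 220, 197, 178, 166, 52, 108, 233, 47, 180, 93, 214, 218]

lane count: 256 div 16 = 16
whilelt: lane j active iff 11+j < 15 → j < 4 → 4 active
[0] and(0x5b,0x9e) = 0x1a
[1] and(0x2d,0xdd) = 0x0d
[2] and(0x6f,0xd4) = 0x44
[3] and(0x6c,0xf2) = 0x60
[4] tail/keep = 0xdc
[5] tail/keep = 0xc5
[6] tail/keep = 0xb2
[7] tail/keep = 0xa6
[8] tail/keep = 0x34
[9] tail/keep = 0x6c
[10] tail/keep = 0xe9
[11] tail/keep = 0x2f
[12] tail/keep = 0xb4
[13] tail/keep = 0x5d
[14] tail/keep = 0xd6
[15] tail/keep = 0xda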